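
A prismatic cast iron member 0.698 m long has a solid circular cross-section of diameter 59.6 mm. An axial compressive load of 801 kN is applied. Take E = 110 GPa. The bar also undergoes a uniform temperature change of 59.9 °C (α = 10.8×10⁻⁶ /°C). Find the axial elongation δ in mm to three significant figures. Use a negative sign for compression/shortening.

A = 2790 mm².
δ_mech = NL/(AE) = -801000·698/(2790·110000) = -1.822 mm.
δ_thermal = αLΔT = 10.8e-6·698·59.9 = 0.4516 mm.
δ = δ_mech + δ_thermal = -1.37 mm.

-1.37 mm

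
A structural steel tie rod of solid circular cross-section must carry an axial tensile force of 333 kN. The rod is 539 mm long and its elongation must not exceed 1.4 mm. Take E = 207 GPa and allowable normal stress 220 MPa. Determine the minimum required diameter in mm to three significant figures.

Required area A ≥ P/σ_allow = 333000/220 = 1514 mm².
For a solid circular section, d ≥ √(4A/π) = 43.9 mm.
Elongation limit: A ≥ PL/(Eδ_allow) = 333000·539/(207000·1.4) = 619.3 mm² ⇒ d ≥ 28.08 mm.
The stress limit governs.

43.9 mm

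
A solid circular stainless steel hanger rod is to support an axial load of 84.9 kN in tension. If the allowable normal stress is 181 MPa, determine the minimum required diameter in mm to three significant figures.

24.4 mm

Required area A ≥ P/σ_allow = 84900/181 = 469.1 mm².
For a solid circular section, d ≥ √(4A/π) = 24.44 mm.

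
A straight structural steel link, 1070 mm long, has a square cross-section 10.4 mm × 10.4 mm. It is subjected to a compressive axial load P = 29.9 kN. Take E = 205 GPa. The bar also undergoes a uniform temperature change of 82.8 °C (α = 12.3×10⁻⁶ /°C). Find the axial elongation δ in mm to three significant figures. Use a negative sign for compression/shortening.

-0.353 mm

A = 108.2 mm².
δ_mech = NL/(AE) = -29900·1070/(108.2·205000) = -1.443 mm.
δ_thermal = αLΔT = 12.3e-6·1070·82.8 = 1.09 mm.
δ = δ_mech + δ_thermal = -0.3532 mm.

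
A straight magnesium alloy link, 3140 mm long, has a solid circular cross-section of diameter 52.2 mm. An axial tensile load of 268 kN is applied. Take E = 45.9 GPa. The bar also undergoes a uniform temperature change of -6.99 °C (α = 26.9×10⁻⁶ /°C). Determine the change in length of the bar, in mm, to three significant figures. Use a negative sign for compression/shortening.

A = 2140 mm².
δ_mech = NL/(AE) = 268000·3140/(2140·45900) = 8.567 mm.
δ_thermal = αLΔT = 26.9e-6·3140·-6.99 = -0.5904 mm.
δ = δ_mech + δ_thermal = 7.976 mm.

7.98 mm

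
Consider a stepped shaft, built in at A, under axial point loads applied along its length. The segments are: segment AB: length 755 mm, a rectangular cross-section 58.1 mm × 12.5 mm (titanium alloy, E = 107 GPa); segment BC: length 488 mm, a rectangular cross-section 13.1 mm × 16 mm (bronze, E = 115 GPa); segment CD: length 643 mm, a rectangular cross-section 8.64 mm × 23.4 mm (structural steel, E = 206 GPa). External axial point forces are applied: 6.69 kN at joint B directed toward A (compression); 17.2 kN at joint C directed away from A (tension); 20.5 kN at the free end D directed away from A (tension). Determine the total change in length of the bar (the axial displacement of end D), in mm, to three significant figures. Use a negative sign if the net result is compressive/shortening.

1.38 mm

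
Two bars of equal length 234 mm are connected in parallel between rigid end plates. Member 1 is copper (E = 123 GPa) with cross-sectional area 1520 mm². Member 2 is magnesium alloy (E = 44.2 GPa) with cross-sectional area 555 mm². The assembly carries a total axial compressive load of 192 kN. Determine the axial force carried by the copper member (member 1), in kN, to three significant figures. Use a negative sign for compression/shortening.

-170 kN

Equal strain + equilibrium ⇒ each member carries load in proportion to AE: A₁E₁ = 187000000 N, A₂E₂ = 24530000 N, ΣAE = 211500000 N.
F₁ = P·A₁E₁/ΣAE = -192000·187000000/211500000 = -169700 N.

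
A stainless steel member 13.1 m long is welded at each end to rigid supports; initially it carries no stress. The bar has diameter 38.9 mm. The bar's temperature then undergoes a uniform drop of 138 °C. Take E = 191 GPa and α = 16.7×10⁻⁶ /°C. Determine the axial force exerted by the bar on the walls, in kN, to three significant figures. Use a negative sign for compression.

523 kN

Free thermal expansion αLΔT = 16.7e-6 · 13100 · -138 = -30.19 mm.
The walls impose strain ε = −(-30.19)/13100 = 2.3046e-03; σ = Eε = 191000 · 2.3046e-03 = 440.2 MPa.
Wall reaction R = σ·A = 440.2·1188 = 523100 N = 523.1 kN.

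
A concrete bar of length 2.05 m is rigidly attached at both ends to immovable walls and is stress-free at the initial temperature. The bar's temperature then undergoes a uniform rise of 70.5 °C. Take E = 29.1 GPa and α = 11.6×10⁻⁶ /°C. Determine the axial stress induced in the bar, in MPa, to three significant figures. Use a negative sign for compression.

-23.8 MPa

Free thermal expansion αLΔT = 11.6e-6 · 2050 · 70.5 = 1.676 mm.
The walls impose strain ε = −(1.676)/2050 = -8.1780e-04; σ = Eε = 29100 · -8.1780e-04 = -23.8 MPa.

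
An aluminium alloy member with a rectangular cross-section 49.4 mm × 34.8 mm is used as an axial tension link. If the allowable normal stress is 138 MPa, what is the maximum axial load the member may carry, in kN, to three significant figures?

A = 1719 mm².
P_max = σ_allow · A = 138 · 1719 = 237200 N = 237.2 kN.

237 kN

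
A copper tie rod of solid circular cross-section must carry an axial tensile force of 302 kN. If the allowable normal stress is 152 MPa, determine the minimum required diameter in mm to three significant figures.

50.3 mm

Required area A ≥ P/σ_allow = 302000/152 = 1987 mm².
For a solid circular section, d ≥ √(4A/π) = 50.3 mm.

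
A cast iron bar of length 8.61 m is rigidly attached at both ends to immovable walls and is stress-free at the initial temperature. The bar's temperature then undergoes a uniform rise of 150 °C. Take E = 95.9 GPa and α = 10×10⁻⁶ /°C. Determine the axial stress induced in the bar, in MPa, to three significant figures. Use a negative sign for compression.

-144 MPa

Free thermal expansion αLΔT = 10e-6 · 8610 · 150 = 12.91 mm.
The walls impose strain ε = −(12.91)/8610 = -1.5000e-03; σ = Eε = 95900 · -1.5000e-03 = -143.8 MPa.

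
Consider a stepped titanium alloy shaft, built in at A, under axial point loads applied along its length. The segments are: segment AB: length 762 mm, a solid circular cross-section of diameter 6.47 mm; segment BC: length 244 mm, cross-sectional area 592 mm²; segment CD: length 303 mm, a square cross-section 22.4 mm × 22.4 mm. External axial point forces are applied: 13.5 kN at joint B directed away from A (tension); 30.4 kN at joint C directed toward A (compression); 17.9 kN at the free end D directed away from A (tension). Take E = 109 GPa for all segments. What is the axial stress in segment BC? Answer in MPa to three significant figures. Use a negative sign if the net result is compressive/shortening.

Internal axial forces (sectioning from the free end, tension +): N_CD = 17.9 kN, N_BC = -12.5 kN, N_AB = 1 kN.
σ_BC = N_BC/A_BC = -12500/592 = -21.11 MPa.

-21.1 MPa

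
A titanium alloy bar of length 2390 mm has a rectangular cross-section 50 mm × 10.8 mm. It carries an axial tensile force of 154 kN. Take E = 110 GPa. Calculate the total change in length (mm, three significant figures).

A = 540 mm².
δ_mech = NL/(AE) = 154000·2390/(540·110000) = 6.196 mm.

6.20 mm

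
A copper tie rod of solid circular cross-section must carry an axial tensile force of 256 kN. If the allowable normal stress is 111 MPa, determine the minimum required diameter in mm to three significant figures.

Required area A ≥ P/σ_allow = 256000/111 = 2306 mm².
For a solid circular section, d ≥ √(4A/π) = 54.19 mm.

54.2 mm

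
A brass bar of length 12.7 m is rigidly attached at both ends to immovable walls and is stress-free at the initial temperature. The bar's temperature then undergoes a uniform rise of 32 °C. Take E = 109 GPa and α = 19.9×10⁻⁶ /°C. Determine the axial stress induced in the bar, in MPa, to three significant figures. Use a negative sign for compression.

Free thermal expansion αLΔT = 19.9e-6 · 12700 · 32 = 8.087 mm.
The walls impose strain ε = −(8.087)/12700 = -6.3680e-04; σ = Eε = 109000 · -6.3680e-04 = -69.41 MPa.

-69.4 MPa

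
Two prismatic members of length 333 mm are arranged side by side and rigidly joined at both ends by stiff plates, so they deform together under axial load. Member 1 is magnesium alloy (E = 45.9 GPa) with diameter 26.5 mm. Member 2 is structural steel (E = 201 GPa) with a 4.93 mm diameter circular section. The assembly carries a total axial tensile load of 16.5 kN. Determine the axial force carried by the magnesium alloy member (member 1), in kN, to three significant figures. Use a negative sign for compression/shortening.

14.3 kN

A_1 = 551.5 mm².
A_2 = 19.09 mm².
Equal strain + equilibrium ⇒ each member carries load in proportion to AE: A₁E₁ = 25320000 N, A₂E₂ = 3837000 N, ΣAE = 29150000 N.
F₁ = P·A₁E₁/ΣAE = 16500·25320000/29150000 = 14330 N.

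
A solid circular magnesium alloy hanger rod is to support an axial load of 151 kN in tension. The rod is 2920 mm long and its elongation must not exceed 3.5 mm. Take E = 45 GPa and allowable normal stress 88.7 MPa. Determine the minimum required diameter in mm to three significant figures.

Required area A ≥ P/σ_allow = 151000/88.7 = 1702 mm².
For a solid circular section, d ≥ √(4A/π) = 46.56 mm.
Elongation limit: A ≥ PL/(Eδ_allow) = 151000·2920/(45000·3.5) = 2799 mm² ⇒ d ≥ 59.7 mm.
The elongation limit governs.

59.7 mm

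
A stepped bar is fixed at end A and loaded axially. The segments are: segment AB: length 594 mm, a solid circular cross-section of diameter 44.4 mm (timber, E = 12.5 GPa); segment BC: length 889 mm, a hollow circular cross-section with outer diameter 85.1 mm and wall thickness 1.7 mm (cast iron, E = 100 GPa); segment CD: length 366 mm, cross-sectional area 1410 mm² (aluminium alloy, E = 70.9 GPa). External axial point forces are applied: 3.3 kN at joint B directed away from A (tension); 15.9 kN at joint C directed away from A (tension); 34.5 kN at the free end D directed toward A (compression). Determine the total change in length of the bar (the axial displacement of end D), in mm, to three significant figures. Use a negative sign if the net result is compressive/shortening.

-0.967 mm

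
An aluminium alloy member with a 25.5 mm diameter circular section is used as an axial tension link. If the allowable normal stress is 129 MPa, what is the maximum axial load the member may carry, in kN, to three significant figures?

65.9 kN

A = 510.7 mm².
P_max = σ_allow · A = 129 · 510.7 = 65880 N = 65.88 kN.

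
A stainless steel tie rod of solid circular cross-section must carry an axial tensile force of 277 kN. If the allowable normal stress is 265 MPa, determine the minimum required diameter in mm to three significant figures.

36.5 mm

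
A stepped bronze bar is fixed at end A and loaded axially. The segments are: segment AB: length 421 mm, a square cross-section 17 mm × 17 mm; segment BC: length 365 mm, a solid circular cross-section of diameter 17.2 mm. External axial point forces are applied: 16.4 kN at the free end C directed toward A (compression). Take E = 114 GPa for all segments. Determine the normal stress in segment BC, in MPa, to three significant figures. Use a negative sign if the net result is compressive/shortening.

-70.6 MPa

Internal axial forces (sectioning from the free end, tension +): N_BC = -16.4 kN, N_AB = -16.4 kN.
A_BC = 232.4 mm².
σ_BC = N_BC/A_BC = -16400/232.4 = -70.58 MPa.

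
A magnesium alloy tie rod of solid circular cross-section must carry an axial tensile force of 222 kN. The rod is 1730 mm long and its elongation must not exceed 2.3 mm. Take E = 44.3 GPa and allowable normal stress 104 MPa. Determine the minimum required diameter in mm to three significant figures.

69.3 mm

Required area A ≥ P/σ_allow = 222000/104 = 2135 mm².
For a solid circular section, d ≥ √(4A/π) = 52.13 mm.
Elongation limit: A ≥ PL/(Eδ_allow) = 222000·1730/(44300·2.3) = 3769 mm² ⇒ d ≥ 69.28 mm.
The elongation limit governs.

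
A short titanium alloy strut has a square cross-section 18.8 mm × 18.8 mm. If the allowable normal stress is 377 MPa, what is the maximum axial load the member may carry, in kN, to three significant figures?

133 kN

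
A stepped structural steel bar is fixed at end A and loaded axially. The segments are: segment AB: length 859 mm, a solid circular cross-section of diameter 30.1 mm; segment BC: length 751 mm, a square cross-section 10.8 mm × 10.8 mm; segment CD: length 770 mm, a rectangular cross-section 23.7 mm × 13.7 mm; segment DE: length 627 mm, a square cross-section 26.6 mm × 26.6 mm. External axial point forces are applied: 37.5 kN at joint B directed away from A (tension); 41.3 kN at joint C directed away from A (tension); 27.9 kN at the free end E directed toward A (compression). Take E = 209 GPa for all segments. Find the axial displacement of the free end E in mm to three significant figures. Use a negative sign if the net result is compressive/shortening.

0.272 mm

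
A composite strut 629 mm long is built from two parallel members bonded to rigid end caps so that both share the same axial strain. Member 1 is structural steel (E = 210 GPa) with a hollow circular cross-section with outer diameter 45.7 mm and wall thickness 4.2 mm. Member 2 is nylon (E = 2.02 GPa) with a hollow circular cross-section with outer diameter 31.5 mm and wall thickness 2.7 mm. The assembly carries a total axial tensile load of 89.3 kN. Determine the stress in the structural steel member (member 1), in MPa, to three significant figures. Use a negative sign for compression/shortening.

A_1 = 547.6 mm².
A_2 = 244.3 mm².
Equal strain + equilibrium ⇒ each member carries load in proportion to AE: A₁E₁ = 115000000 N, A₂E₂ = 493500 N, ΣAE = 115500000 N.
σ₁ = P·E₁/ΣAE = 89300·210000/115500000 = 162.4 MPa.

162 MPa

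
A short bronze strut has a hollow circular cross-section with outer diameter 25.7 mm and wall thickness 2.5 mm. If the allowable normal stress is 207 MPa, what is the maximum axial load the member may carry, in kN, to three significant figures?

37.7 kN

A = 182.2 mm².
P_max = σ_allow · A = 207 · 182.2 = 37720 N = 37.72 kN.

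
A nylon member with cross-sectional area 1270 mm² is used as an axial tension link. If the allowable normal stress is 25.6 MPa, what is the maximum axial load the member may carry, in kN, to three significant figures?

P_max = σ_allow · A = 25.6 · 1270 = 32510 N = 32.51 kN.

32.5 kN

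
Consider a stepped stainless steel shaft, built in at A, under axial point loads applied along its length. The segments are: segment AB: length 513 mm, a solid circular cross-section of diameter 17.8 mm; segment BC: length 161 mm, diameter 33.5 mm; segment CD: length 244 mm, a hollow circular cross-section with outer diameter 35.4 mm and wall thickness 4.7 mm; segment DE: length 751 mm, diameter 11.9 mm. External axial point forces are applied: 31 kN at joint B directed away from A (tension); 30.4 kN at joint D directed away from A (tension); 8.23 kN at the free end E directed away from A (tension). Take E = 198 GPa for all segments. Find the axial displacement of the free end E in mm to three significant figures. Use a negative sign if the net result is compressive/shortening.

Internal axial forces (sectioning from the free end, tension +): N_DE = 8.23 kN, N_CD = 38.63 kN, N_BC = 38.63 kN, N_AB = 69.63 kN.
A_AB = 248.8 mm².
A_BC = 881.4 mm².
A_CD = 453.3 mm².
A_DE = 111.2 mm².
δ_AB = 69630·513/(248.8·198000) = 0.725 mm
δ_BC = 38630·161/(881.4·198000) = 0.03564 mm
δ_CD = 38630·244/(453.3·198000) = 0.105 mm
δ_DE = 8230·751/(111.2·198000) = 0.2807 mm
δ = Σδ_i = 1.146 mm.

1.15 mm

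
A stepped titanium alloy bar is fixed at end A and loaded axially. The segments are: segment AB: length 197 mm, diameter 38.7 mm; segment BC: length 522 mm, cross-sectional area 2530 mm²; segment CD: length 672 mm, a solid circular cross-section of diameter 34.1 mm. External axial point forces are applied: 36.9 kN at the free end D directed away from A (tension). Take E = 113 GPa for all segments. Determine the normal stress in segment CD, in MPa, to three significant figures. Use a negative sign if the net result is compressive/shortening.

Internal axial forces (sectioning from the free end, tension +): N_CD = 36.9 kN, N_BC = 36.9 kN, N_AB = 36.9 kN.
A_CD = 913.3 mm².
σ_CD = N_CD/A_CD = 36900/913.3 = 40.4 MPa.

40.4 MPa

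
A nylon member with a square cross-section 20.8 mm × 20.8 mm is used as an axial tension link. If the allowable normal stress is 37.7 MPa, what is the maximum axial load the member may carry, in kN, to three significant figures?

A = 432.6 mm².
P_max = σ_allow · A = 37.7 · 432.6 = 16310 N = 16.31 kN.

16.3 kN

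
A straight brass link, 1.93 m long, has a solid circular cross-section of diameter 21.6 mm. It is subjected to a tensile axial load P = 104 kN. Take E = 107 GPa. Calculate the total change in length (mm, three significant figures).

5.12 mm

A = 366.4 mm².
δ_mech = NL/(AE) = 104000·1930/(366.4·107000) = 5.119 mm.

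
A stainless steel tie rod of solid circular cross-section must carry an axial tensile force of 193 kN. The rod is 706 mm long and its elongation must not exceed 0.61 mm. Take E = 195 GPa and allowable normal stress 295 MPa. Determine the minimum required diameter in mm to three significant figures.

38.2 mm

Required area A ≥ P/σ_allow = 193000/295 = 654.2 mm².
For a solid circular section, d ≥ √(4A/π) = 28.86 mm.
Elongation limit: A ≥ PL/(Eδ_allow) = 193000·706/(195000·0.61) = 1146 mm² ⇒ d ≥ 38.19 mm.
The elongation limit governs.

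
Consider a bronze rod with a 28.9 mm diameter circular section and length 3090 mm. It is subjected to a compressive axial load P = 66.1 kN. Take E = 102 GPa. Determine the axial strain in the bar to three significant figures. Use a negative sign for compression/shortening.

-9.88e-04

A = 656 mm².
σ = N/A = -100.8 MPa; ε = σ/E = -100.8/102000 = -9.879e-04.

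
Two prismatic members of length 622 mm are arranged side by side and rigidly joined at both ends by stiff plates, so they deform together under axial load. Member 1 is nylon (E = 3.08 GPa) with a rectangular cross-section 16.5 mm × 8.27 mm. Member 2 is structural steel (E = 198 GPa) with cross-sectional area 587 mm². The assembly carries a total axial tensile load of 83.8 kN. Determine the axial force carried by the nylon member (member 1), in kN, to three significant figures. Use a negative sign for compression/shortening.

0.302 kN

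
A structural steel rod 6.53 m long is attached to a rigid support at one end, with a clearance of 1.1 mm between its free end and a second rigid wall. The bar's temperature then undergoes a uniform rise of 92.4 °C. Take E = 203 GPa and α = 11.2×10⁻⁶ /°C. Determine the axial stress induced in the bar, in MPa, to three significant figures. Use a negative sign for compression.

-176 MPa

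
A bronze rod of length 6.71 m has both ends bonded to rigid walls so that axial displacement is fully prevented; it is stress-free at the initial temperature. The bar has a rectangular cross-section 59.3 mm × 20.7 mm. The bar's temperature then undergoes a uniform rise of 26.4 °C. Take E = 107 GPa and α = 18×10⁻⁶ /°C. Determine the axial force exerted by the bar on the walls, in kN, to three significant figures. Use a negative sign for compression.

Free thermal expansion αLΔT = 18e-6 · 6710 · 26.4 = 3.189 mm.
The walls impose strain ε = −(3.189)/6710 = -4.7520e-04; σ = Eε = 107000 · -4.7520e-04 = -50.85 MPa.
Wall reaction R = σ·A = -50.85·1228 = -62410 N = -62.41 kN.

-62.4 kN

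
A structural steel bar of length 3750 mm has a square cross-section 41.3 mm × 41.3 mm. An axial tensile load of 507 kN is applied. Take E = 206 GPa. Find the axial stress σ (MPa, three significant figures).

297 MPa

A = 1706 mm².
σ = N/A = 507000/1706 = 297.2 MPa.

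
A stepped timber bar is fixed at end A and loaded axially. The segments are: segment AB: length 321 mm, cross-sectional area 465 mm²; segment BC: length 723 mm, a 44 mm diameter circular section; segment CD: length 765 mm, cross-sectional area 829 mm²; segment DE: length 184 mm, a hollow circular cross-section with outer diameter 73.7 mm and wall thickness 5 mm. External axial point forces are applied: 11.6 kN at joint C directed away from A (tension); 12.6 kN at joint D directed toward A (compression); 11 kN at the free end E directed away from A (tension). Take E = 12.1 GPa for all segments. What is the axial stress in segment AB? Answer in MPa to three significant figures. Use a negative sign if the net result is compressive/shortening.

Internal axial forces (sectioning from the free end, tension +): N_DE = 11 kN, N_CD = -1.6 kN, N_BC = 10 kN, N_AB = 10 kN.
σ_AB = N_AB/A_AB = 10000/465 = 21.51 MPa.

21.5 MPa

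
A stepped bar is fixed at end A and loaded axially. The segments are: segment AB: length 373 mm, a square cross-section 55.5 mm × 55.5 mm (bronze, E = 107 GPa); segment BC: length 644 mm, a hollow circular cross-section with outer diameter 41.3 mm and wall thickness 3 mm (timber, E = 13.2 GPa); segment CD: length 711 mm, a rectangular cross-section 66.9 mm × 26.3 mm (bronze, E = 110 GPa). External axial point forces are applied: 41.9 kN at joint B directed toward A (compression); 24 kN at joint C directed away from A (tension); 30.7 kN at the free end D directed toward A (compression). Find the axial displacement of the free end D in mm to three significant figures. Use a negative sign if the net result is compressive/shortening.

-1.07 mm

Internal axial forces (sectioning from the free end, tension +): N_CD = -30.7 kN, N_BC = -6.7 kN, N_AB = -48.6 kN.
A_AB = 3080 mm².
A_BC = 361 mm².
A_CD = 1759 mm².
δ_AB = -48600·373/(3080·107000) = -0.055 mm
δ_BC = -6700·644/(361·13200) = -0.9056 mm
δ_CD = -30700·711/(1759·110000) = -0.1128 mm
δ = Σδ_i = -1.073 mm.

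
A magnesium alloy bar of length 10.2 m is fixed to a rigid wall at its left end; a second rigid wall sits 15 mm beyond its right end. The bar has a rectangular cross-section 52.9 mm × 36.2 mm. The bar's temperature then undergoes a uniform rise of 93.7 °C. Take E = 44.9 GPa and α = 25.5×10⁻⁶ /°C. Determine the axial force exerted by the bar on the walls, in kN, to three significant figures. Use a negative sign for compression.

-79.0 kN

Free thermal expansion αLΔT = 25.5e-6 · 10200 · 93.7 = 24.37 mm.
The walls engage after the gap closes; constrained expansion = 24.37 − 15 = 9.371 mm.
The walls impose strain ε = −(9.371)/10200 = -9.1876e-04; σ = Eε = 44900 · -9.1876e-04 = -41.25 MPa.
Wall reaction R = σ·A = -41.25·1915 = -79000 N = -79 kN.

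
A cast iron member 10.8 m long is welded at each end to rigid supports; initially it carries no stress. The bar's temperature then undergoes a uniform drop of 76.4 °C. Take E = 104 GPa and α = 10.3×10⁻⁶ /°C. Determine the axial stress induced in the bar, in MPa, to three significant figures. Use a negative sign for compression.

81.8 MPa

Free thermal expansion αLΔT = 10.3e-6 · 10800 · -76.4 = -8.499 mm.
The walls impose strain ε = −(-8.499)/10800 = 7.8692e-04; σ = Eε = 104000 · 7.8692e-04 = 81.84 MPa.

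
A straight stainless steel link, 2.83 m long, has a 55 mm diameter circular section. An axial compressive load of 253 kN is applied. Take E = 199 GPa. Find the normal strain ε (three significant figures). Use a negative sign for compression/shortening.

-5.35e-04

A = 2376 mm².
σ = N/A = -106.5 MPa; ε = σ/E = -106.5/199000 = -5.351e-04.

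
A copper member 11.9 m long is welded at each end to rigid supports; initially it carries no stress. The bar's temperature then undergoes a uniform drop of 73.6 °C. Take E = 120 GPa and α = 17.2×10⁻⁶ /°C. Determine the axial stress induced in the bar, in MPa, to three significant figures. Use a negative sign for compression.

152 MPa

Free thermal expansion αLΔT = 17.2e-6 · 11900 · -73.6 = -15.06 mm.
The walls impose strain ε = −(-15.06)/11900 = 1.2659e-03; σ = Eε = 120000 · 1.2659e-03 = 151.9 MPa.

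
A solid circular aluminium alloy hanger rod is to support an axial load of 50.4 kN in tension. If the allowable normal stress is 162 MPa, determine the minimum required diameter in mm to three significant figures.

Required area A ≥ P/σ_allow = 50400/162 = 311.1 mm².
For a solid circular section, d ≥ √(4A/π) = 19.9 mm.

19.9 mm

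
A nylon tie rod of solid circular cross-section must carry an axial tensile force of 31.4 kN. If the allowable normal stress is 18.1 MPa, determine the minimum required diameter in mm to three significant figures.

Required area A ≥ P/σ_allow = 31400/18.1 = 1735 mm².
For a solid circular section, d ≥ √(4A/π) = 47 mm.

47.0 mm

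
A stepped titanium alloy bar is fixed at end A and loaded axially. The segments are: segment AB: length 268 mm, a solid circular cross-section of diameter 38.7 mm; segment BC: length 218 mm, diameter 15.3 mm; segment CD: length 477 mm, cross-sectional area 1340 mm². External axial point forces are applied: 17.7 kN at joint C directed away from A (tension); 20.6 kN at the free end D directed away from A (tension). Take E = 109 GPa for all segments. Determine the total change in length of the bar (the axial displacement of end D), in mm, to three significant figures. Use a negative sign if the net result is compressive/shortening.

0.564 mm

Internal axial forces (sectioning from the free end, tension +): N_CD = 20.6 kN, N_BC = 38.3 kN, N_AB = 38.3 kN.
A_AB = 1176 mm².
A_BC = 183.9 mm².
δ_AB = 38300·268/(1176·109000) = 0.08006 mm
δ_BC = 38300·218/(183.9·109000) = 0.4166 mm
δ_CD = 20600·477/(1340·109000) = 0.06728 mm
δ = Σδ_i = 0.564 mm.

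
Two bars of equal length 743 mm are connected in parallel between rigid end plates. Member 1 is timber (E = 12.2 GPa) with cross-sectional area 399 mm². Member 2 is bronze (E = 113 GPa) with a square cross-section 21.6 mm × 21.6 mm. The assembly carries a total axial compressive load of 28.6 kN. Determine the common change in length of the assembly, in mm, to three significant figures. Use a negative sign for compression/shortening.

A_2 = 466.6 mm².
Equal strain + equilibrium ⇒ each member carries load in proportion to AE: A₁E₁ = 4868000 N, A₂E₂ = 52720000 N, ΣAE = 57590000 N.
δ = PL/ΣAE = -28600·743/57590000 = -0.369 mm.

-0.369 mm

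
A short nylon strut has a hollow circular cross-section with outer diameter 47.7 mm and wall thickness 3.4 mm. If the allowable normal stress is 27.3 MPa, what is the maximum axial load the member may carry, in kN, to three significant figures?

12.9 kN

A = 473.2 mm².
P_max = σ_allow · A = 27.3 · 473.2 = 12920 N = 12.92 kN.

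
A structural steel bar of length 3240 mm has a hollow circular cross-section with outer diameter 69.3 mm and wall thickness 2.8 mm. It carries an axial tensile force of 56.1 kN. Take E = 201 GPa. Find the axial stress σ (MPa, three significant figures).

95.9 MPa

A = 585 mm².
σ = N/A = 56100/585 = 95.9 MPa.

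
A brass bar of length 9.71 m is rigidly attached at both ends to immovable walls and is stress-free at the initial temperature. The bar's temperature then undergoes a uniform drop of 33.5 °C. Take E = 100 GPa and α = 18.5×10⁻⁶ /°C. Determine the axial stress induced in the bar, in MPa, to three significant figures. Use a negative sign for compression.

62.0 MPa

Free thermal expansion αLΔT = 18.5e-6 · 9710 · -33.5 = -6.018 mm.
The walls impose strain ε = −(-6.018)/9710 = 6.1975e-04; σ = Eε = 100000 · 6.1975e-04 = 61.97 MPa.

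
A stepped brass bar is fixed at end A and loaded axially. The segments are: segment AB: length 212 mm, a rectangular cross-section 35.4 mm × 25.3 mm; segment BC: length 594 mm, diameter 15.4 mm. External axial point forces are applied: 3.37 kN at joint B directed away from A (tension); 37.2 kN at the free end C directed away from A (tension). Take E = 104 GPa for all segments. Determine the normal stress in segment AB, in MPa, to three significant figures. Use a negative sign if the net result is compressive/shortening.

Internal axial forces (sectioning from the free end, tension +): N_BC = 37.2 kN, N_AB = 40.57 kN.
A_AB = 895.6 mm².
σ_AB = N_AB/A_AB = 40570/895.6 = 45.3 MPa.

45.3 MPa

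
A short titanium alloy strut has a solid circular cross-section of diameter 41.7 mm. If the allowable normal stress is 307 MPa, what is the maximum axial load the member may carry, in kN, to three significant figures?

A = 1366 mm².
P_max = σ_allow · A = 307 · 1366 = 419300 N = 419.3 kN.

419 kN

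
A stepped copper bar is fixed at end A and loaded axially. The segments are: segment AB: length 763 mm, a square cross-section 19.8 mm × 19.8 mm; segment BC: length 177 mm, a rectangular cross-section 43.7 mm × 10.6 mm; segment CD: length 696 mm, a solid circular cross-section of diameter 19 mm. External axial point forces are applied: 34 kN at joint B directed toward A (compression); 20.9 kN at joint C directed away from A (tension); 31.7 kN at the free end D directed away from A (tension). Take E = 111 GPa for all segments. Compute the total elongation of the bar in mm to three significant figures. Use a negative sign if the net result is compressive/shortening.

1.21 mm

Internal axial forces (sectioning from the free end, tension +): N_CD = 31.7 kN, N_BC = 52.6 kN, N_AB = 18.6 kN.
A_AB = 392 mm².
A_BC = 463.2 mm².
A_CD = 283.5 mm².
δ_AB = 18600·763/(392·111000) = 0.3261 mm
δ_BC = 52600·177/(463.2·111000) = 0.1811 mm
δ_CD = 31700·696/(283.5·111000) = 0.701 mm
δ = Σδ_i = 1.208 mm.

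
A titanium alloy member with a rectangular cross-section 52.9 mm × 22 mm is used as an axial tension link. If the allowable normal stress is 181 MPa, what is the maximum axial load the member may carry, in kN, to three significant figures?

A = 1164 mm².
P_max = σ_allow · A = 181 · 1164 = 210600 N = 210.6 kN.

211 kN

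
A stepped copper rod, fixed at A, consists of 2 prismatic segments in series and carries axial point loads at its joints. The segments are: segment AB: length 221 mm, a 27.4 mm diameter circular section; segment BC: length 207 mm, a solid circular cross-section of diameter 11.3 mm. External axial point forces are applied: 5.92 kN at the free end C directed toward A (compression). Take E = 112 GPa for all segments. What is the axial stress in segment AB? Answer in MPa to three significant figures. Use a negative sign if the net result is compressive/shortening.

Internal axial forces (sectioning from the free end, tension +): N_BC = -5.92 kN, N_AB = -5.92 kN.
A_AB = 589.6 mm².
σ_AB = N_AB/A_AB = -5920/589.6 = -10.04 MPa.

-10.0 MPa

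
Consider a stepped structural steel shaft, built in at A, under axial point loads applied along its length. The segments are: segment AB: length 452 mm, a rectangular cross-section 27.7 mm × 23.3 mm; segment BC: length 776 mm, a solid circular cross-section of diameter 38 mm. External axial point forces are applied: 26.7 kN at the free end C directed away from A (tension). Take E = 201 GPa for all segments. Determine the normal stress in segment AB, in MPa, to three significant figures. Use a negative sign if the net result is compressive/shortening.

41.4 MPa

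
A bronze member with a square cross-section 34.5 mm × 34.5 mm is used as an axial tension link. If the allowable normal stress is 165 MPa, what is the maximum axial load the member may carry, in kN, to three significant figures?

A = 1190 mm².
P_max = σ_allow · A = 165 · 1190 = 196400 N = 196.4 kN.

196 kN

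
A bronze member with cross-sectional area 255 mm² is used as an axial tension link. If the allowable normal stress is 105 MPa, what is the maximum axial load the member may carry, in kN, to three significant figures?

P_max = σ_allow · A = 105 · 255 = 26780 N = 26.77 kN.

26.8 kN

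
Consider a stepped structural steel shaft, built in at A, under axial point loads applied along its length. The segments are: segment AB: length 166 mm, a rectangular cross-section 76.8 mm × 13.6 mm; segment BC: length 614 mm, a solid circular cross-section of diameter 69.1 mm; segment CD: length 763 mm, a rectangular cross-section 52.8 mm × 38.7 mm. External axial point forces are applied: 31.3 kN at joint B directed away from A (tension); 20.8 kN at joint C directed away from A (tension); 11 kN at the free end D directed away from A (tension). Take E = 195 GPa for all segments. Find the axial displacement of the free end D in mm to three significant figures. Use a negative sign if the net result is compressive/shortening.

0.0992 mm

Internal axial forces (sectioning from the free end, tension +): N_CD = 11 kN, N_BC = 31.8 kN, N_AB = 63.1 kN.
A_AB = 1044 mm².
A_BC = 3750 mm².
A_CD = 2043 mm².
δ_AB = 63100·166/(1044·195000) = 0.05143 mm
δ_BC = 31800·614/(3750·195000) = 0.0267 mm
δ_CD = 11000·763/(2043·195000) = 0.02106 mm
δ = Σδ_i = 0.09919 mm.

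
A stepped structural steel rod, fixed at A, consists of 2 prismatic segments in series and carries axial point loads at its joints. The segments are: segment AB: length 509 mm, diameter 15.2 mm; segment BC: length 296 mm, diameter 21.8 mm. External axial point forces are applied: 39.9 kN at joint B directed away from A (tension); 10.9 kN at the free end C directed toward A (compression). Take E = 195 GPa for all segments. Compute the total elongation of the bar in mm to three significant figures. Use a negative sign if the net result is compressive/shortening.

0.373 mm

Internal axial forces (sectioning from the free end, tension +): N_BC = -10.9 kN, N_AB = 29 kN.
A_AB = 181.5 mm².
A_BC = 373.3 mm².
δ_AB = 29000·509/(181.5·195000) = 0.4172 mm
δ_BC = -10900·296/(373.3·195000) = -0.04433 mm
δ = Σδ_i = 0.3728 mm.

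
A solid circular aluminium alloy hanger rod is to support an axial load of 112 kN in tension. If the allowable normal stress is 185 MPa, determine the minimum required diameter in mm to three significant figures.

Required area A ≥ P/σ_allow = 112000/185 = 605.4 mm².
For a solid circular section, d ≥ √(4A/π) = 27.76 mm.

27.8 mm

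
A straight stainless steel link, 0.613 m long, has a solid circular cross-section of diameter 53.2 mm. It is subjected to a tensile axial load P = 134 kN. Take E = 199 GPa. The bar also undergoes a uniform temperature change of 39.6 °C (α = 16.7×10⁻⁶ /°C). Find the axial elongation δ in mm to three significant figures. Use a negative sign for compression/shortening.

0.591 mm

A = 2223 mm².
δ_mech = NL/(AE) = 134000·613/(2223·199000) = 0.1857 mm.
δ_thermal = αLΔT = 16.7e-6·613·39.6 = 0.4054 mm.
δ = δ_mech + δ_thermal = 0.5911 mm.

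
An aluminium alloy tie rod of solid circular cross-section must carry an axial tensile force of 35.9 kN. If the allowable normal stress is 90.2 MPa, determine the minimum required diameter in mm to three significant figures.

Required area A ≥ P/σ_allow = 35900/90.2 = 398 mm².
For a solid circular section, d ≥ √(4A/π) = 22.51 mm.

22.5 mm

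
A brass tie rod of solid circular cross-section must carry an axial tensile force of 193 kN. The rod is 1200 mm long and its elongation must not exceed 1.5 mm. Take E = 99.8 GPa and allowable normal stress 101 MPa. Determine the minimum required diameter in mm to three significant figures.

49.3 mm

Required area A ≥ P/σ_allow = 193000/101 = 1911 mm².
For a solid circular section, d ≥ √(4A/π) = 49.33 mm.
Elongation limit: A ≥ PL/(Eδ_allow) = 193000·1200/(99800·1.5) = 1547 mm² ⇒ d ≥ 44.38 mm.
The stress limit governs.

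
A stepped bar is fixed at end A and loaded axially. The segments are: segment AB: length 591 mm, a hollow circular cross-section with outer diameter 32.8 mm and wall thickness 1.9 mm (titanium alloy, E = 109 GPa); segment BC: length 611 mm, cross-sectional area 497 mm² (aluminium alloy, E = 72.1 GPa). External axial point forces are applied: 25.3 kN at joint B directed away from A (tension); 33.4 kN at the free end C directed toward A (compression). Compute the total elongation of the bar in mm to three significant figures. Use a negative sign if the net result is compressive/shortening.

Internal axial forces (sectioning from the free end, tension +): N_BC = -33.4 kN, N_AB = -8.1 kN.
A_AB = 184.4 mm².
δ_AB = -8100·591/(184.4·109000) = -0.2381 mm
δ_BC = -33400·611/(497·72100) = -0.5695 mm
δ = Σδ_i = -0.8076 mm.

-0.808 mm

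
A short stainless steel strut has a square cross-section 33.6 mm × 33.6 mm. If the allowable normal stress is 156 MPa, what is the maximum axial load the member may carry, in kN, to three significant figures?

176 kN

A = 1129 mm².
P_max = σ_allow · A = 156 · 1129 = 176100 N = 176.1 kN.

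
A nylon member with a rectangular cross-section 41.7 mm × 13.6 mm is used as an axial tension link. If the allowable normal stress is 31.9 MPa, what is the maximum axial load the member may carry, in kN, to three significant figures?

A = 567.1 mm².
P_max = σ_allow · A = 31.9 · 567.1 = 18090 N = 18.09 kN.

18.1 kN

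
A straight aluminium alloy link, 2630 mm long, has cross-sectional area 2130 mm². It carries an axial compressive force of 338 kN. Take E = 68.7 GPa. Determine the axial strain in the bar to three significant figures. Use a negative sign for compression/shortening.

-0.00231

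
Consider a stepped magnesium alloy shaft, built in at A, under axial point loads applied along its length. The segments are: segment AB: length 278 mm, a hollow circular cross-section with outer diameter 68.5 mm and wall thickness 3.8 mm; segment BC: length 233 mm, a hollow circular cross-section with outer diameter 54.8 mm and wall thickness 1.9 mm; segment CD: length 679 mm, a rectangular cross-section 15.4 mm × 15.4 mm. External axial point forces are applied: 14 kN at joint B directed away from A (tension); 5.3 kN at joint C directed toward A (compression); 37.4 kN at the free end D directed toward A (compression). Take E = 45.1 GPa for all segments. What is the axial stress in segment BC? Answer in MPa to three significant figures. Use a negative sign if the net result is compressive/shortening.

Internal axial forces (sectioning from the free end, tension +): N_CD = -37.4 kN, N_BC = -42.7 kN, N_AB = -28.7 kN.
A_BC = 315.8 mm².
σ_BC = N_BC/A_BC = -42700/315.8 = -135.2 MPa.

-135 MPa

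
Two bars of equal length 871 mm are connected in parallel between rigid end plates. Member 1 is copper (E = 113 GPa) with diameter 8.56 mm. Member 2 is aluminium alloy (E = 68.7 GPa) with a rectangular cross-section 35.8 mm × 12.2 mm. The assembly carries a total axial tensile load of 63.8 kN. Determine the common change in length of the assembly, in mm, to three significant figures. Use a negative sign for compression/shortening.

1.52 mm

A_1 = 57.55 mm².
A_2 = 436.8 mm².
Equal strain + equilibrium ⇒ each member carries load in proportion to AE: A₁E₁ = 6503000 N, A₂E₂ = 30010000 N, ΣAE = 36510000 N.
δ = PL/ΣAE = 63800·871/36510000 = 1.522 mm.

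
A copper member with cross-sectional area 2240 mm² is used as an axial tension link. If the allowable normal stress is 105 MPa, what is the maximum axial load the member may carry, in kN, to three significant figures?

P_max = σ_allow · A = 105 · 2240 = 235200 N = 235.2 kN.

235 kN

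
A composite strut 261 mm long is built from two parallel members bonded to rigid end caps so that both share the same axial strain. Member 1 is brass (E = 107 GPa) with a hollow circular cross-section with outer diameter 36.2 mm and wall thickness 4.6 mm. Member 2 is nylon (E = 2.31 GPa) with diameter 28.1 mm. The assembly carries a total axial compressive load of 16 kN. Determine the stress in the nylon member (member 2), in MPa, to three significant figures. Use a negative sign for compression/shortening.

A_1 = 456.7 mm².
A_2 = 620.2 mm².
Equal strain + equilibrium ⇒ each member carries load in proportion to AE: A₁E₁ = 48860000 N, A₂E₂ = 1433000 N, ΣAE = 50300000 N.
σ₂ = P·E₂/ΣAE = -16000·2310/50300000 = -0.7349 MPa.

-0.735 MPa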